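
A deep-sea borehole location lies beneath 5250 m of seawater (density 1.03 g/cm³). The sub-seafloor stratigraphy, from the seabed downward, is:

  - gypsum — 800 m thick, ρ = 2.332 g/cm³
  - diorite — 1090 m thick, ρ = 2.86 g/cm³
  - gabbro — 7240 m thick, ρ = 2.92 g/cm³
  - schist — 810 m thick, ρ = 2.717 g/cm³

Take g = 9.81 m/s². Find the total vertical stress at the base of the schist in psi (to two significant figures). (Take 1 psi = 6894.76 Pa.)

seawater: 1030 kg/m³ × 9.81 m/s² × 5250 m = 5.305×10^7 Pa = 7694 psi
gypsum: 2332 kg/m³ × 9.81 m/s² × 800 m = 1.830×10^7 Pa = 2654 psi
diorite: 2860 kg/m³ × 9.81 m/s² × 1090 m = 3.058×10^7 Pa = 4435 psi
gabbro: 2920 kg/m³ × 9.81 m/s² × 7240 m = 2.074×10^8 Pa = 30080 psi
schist: 2717 kg/m³ × 9.81 m/s² × 810 m = 2.159×10^7 Pa = 3131 psi
Total = 7694 + 2654 + 4435 + 30080 + 3131 = 47995 psi

48000 psi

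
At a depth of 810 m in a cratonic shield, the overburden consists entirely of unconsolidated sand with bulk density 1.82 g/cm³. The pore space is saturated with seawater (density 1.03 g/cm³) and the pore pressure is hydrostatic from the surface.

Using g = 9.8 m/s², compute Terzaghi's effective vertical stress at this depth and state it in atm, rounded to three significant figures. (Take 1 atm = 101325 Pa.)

61.9 atm

Overburden (lithostatic) stress σ_v:
unconsolidated sand: 1820 kg/m³ × 9.8 m/s² × 810 m = 1.445×10^7 Pa = 14.45 MPa
Pore pressure P_p = 1030 kg/m³ × 9.8 m/s² × 810 m = 8.176×10^6 Pa = 8.176 MPa
Effective stress σ' = σ_v − P_p = 14.45 − 8.176 = 6.2710 MPa = 61.890 atm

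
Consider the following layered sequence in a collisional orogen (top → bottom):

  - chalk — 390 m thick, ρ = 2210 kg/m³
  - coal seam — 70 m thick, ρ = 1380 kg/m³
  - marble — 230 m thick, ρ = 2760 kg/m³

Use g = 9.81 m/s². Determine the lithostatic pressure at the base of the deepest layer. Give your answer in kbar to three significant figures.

0.156 kbar

chalk: 2210 kg/m³ × 9.81 m/s² × 390 m = 8.455×10^6 Pa = 0.08455 kbar
coal seam: 1380 kg/m³ × 9.81 m/s² × 70 m = 9.476×10^5 Pa = 9.476×10^-3 kbar
marble: 2760 kg/m³ × 9.81 m/s² × 230 m = 6.227×10^6 Pa = 0.06227 kbar
Total = 0.08455 + 9.476×10^-3 + 0.06227 = 0.15630 kbar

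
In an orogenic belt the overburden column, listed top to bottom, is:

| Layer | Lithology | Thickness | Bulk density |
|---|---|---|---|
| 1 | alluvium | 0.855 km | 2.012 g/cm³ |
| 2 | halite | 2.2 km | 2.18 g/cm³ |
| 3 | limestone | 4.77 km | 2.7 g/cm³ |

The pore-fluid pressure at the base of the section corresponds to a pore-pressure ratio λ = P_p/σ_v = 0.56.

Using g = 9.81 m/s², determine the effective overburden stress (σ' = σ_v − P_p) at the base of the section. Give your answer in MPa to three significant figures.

83.7 MPa

Overburden (lithostatic) stress σ_v:
alluvium: 2012 kg/m³ × 9.81 m/s² × 855 m = 1.688×10^7 Pa = 16.88 MPa
halite: 2180 kg/m³ × 9.81 m/s² × 2200 m = 4.705×10^7 Pa = 47.05 MPa
limestone: 2700 kg/m³ × 9.81 m/s² × 4770 m = 1.263×10^8 Pa = 126.3 MPa
Total = 16.88 + 47.05 + 126.3 = 190.27 MPa
Pore pressure P_p = λ·σ_v = 0.56 × 190.3 MPa = 106.5 MPa
Effective stress σ' = σ_v − P_p = 190.3 − 106.5 = 83.718 MPa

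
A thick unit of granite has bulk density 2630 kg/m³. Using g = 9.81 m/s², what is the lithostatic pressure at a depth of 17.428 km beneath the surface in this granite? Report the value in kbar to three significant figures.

granite: 2630 kg/m³ × 9.81 m/s² × 17428 m = 4.496×10^8 Pa = 4.496 kbar

4.50 kbar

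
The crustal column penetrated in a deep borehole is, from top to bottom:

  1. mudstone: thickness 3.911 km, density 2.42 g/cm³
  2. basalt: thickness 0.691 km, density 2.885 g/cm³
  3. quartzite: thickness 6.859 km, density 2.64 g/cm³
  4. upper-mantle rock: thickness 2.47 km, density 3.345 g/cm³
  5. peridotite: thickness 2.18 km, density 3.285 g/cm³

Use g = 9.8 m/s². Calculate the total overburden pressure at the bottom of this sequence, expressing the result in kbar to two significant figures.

mudstone: 2420 kg/m³ × 9.8 m/s² × 3911 m = 9.275×10^7 Pa = 0.9275 kbar
basalt: 2885 kg/m³ × 9.8 m/s² × 691 m = 1.954×10^7 Pa = 0.1954 kbar
quartzite: 2640 kg/m³ × 9.8 m/s² × 6859 m = 1.775×10^8 Pa = 1.775 kbar
upper-mantle rock: 3345 kg/m³ × 9.8 m/s² × 2470 m = 8.097×10^7 Pa = 0.8097 kbar
peridotite: 3285 kg/m³ × 9.8 m/s² × 2180 m = 7.018×10^7 Pa = 0.7018 kbar
Total = 0.9275 + 0.1954 + 1.775 + 0.8097 + 0.7018 = 4.4090 kbar

4.4 kbar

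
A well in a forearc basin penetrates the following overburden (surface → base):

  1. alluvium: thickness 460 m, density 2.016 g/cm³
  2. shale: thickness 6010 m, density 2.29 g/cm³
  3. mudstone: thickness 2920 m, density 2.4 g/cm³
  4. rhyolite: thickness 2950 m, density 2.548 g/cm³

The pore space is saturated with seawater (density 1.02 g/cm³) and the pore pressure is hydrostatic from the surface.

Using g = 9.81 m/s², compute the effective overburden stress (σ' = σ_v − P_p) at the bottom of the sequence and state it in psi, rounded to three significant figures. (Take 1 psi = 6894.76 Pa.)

23700 psi

Overburden (lithostatic) stress σ_v:
alluvium: 2016 kg/m³ × 9.81 m/s² × 460 m = 9.097×10^6 Pa = 9.097 MPa
shale: 2290 kg/m³ × 9.81 m/s² × 6010 m = 1.350×10^8 Pa = 135.0 MPa
mudstone: 2400 kg/m³ × 9.81 m/s² × 2920 m = 6.875×10^7 Pa = 68.75 MPa
rhyolite: 2548 kg/m³ × 9.81 m/s² × 2950 m = 7.374×10^7 Pa = 73.74 MPa
Total = 9.097 + 135.0 + 68.75 + 73.74 = 286.60 MPa
Pore pressure P_p = 1020 kg/m³ × 9.81 m/s² × 12340 m = 1.235×10^8 Pa = 123.5 MPa
Effective stress σ' = σ_v − P_p = 286.6 − 123.5 = 163.12 MPa = 23659 psi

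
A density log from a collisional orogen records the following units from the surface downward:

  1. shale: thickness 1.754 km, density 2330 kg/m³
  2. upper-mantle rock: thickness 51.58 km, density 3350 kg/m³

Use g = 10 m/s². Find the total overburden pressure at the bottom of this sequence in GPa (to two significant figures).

shale: 2330 kg/m³ × 10 m/s² × 1754 m = 4.087×10^7 Pa = 0.04087 GPa
upper-mantle rock: 3350 kg/m³ × 10 m/s² × 51580 m = 1.728×10^9 Pa = 1.728 GPa
Total = 0.04087 + 1.728 = 1.7688 GPa

1.8 GPa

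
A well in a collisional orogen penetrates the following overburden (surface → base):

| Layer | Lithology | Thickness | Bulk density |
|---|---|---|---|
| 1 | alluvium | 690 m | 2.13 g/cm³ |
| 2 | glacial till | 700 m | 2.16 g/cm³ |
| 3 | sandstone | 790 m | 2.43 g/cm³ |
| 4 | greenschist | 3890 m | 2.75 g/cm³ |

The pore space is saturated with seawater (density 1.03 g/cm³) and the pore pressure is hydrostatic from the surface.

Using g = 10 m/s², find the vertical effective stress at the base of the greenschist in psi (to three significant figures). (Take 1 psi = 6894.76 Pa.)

13600 psi

Overburden (lithostatic) stress σ_v:
alluvium: 2130 kg/m³ × 10 m/s² × 690 m = 1.470×10^7 Pa = 14.70 MPa
glacial till: 2160 kg/m³ × 10 m/s² × 700 m = 1.512×10^7 Pa = 15.12 MPa
sandstone: 2430 kg/m³ × 10 m/s² × 790 m = 1.920×10^7 Pa = 19.20 MPa
greenschist: 2750 kg/m³ × 10 m/s² × 3890 m = 1.070×10^8 Pa = 107.0 MPa
Total = 14.70 + 15.12 + 19.20 + 107.0 = 155.99 MPa
Pore pressure P_p = 1030 kg/m³ × 10 m/s² × 6070 m = 6.252×10^7 Pa = 62.52 MPa
Effective stress σ' = σ_v − P_p = 156.0 − 62.52 = 93.468 MPa = 13556 psi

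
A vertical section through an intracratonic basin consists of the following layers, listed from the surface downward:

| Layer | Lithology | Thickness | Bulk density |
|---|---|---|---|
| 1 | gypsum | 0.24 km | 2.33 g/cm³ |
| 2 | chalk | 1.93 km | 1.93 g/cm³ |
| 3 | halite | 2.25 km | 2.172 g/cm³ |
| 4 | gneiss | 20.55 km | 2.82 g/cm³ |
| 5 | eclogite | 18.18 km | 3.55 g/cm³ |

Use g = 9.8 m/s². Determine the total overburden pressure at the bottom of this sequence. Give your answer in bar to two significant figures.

13000 bar

gypsum: 2330 kg/m³ × 9.8 m/s² × 240 m = 5.480×10^6 Pa = 54.80 bar
chalk: 1930 kg/m³ × 9.8 m/s² × 1930 m = 3.650×10^7 Pa = 365.0 bar
halite: 2172 kg/m³ × 9.8 m/s² × 2250 m = 4.789×10^7 Pa = 478.9 bar
gneiss: 2820 kg/m³ × 9.8 m/s² × 20550 m = 5.679×10^8 Pa = 5679 bar
eclogite: 3550 kg/m³ × 9.8 m/s² × 18180 m = 6.325×10^8 Pa = 6325 bar
Total = 54.80 + 365.0 + 478.9 + 5679 + 6325 = 12903 bar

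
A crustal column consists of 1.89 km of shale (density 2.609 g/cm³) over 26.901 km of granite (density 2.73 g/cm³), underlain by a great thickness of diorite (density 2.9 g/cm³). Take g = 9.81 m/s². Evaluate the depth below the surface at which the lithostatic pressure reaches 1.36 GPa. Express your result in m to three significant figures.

Pressure at base of upper layers: 2609×9.81×1890 + 2730×9.81×26901 = 7.688×10^8 Pa = 0.7688 GPa
Remaining pressure to be supplied by diorite: 1.360×10^9 − 7.688×10^8 = 5.912×10^8 Pa
Additional depth in diorite = 5.912×10^8 Pa / (2900 kg/m³ × 9.81 m/s²) = 20780 m
Total depth = 28791 m + 20780 m = 49571 m

49600 m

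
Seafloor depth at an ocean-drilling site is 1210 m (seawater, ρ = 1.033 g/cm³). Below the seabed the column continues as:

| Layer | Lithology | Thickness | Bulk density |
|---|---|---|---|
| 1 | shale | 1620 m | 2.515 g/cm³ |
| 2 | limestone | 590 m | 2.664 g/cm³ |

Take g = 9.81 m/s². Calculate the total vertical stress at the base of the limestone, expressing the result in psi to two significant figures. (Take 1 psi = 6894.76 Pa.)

seawater: 1033 kg/m³ × 9.81 m/s² × 1210 m = 1.226×10^7 Pa = 1778 psi
shale: 2515 kg/m³ × 9.81 m/s² × 1620 m = 3.997×10^7 Pa = 5797 psi
limestone: 2664 kg/m³ × 9.81 m/s² × 590 m = 1.542×10^7 Pa = 2236 psi
Total = 1778 + 5797 + 2236 = 9811.8 psi

9800 psi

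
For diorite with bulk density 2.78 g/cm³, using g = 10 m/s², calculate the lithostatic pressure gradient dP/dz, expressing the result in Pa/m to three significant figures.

dP/dz = ρg = 2780 kg/m³ × 10 m/s² = 27800 Pa/m

27800 Pa/m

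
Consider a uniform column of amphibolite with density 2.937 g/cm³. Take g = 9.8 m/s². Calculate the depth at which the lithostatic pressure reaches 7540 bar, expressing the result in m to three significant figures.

h = P/(ρg) = 7540 bar / (2937 kg/m³ × 9.8 m/s²) = 7.540×10^8 Pa / 28783 Pa/m = 26196 m

26200 m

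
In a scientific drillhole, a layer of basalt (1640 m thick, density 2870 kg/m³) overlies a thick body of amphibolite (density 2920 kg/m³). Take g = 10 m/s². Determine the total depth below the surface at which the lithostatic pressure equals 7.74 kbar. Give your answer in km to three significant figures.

Pressure at base of upper layers: 2870×10×1640 = 4.707×10^7 Pa = 0.4707 kbar
Remaining pressure to be supplied by amphibolite: 7.740×10^8 − 4.707×10^7 = 7.269×10^8 Pa
Additional depth in amphibolite = 7.269×10^8 Pa / (2920 kg/m³ × 10 m/s²) = 24895 m
Total depth = 1640 m + 24895 m = 26535 m
= 26.535 km

26.5 km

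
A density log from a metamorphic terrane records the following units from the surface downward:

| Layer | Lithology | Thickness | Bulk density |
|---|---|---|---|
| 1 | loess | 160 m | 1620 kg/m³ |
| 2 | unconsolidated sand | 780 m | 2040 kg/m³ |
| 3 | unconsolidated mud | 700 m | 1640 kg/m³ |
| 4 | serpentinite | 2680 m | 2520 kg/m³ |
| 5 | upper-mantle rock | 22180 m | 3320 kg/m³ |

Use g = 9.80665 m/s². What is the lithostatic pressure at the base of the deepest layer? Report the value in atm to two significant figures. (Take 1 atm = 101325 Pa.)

8100 atm

loess: 1620 kg/m³ × 9.80665 m/s² × 160 m = 2.542×10^6 Pa = 25.09 atm
unconsolidated sand: 2040 kg/m³ × 9.80665 m/s² × 780 m = 1.560×10^7 Pa = 154.0 atm
unconsolidated mud: 1640 kg/m³ × 9.80665 m/s² × 700 m = 1.126×10^7 Pa = 111.1 atm
serpentinite: 2520 kg/m³ × 9.80665 m/s² × 2680 m = 6.623×10^7 Pa = 653.6 atm
upper-mantle rock: 3320 kg/m³ × 9.80665 m/s² × 22180 m = 7.221×10^8 Pa = 7127 atm
Total = 25.09 + 154.0 + 111.1 + 653.6 + 7127 = 8070.8 atm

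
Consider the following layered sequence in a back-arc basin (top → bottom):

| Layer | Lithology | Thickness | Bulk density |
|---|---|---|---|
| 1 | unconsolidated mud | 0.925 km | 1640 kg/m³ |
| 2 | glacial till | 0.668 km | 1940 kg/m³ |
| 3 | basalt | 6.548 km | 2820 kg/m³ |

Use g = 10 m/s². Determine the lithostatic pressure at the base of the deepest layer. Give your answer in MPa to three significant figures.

unconsolidated mud: 1640 kg/m³ × 10 m/s² × 925 m = 1.517×10^7 Pa = 15.17 MPa
glacial till: 1940 kg/m³ × 10 m/s² × 668 m = 1.296×10^7 Pa = 12.96 MPa
basalt: 2820 kg/m³ × 10 m/s² × 6548 m = 1.847×10^8 Pa = 184.7 MPa
Total = 15.17 + 12.96 + 184.7 = 212.78 MPa

213 MPa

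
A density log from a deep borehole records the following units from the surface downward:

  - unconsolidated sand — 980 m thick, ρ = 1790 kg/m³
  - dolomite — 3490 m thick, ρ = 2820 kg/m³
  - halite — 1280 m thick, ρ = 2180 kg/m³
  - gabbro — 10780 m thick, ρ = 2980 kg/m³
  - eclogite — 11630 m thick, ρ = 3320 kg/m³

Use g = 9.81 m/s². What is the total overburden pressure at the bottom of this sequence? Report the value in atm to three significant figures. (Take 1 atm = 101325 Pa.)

unconsolidated sand: 1790 kg/m³ × 9.81 m/s² × 980 m = 1.721×10^7 Pa = 169.8 atm
dolomite: 2820 kg/m³ × 9.81 m/s² × 3490 m = 9.655×10^7 Pa = 952.9 atm
halite: 2180 kg/m³ × 9.81 m/s² × 1280 m = 2.737×10^7 Pa = 270.2 atm
gabbro: 2980 kg/m³ × 9.81 m/s² × 10780 m = 3.151×10^8 Pa = 3110 atm
eclogite: 3320 kg/m³ × 9.81 m/s² × 11630 m = 3.788×10^8 Pa = 3738 atm
Total = 169.8 + 952.9 + 270.2 + 3110 + 3738 = 8241.3 atm

8240 atm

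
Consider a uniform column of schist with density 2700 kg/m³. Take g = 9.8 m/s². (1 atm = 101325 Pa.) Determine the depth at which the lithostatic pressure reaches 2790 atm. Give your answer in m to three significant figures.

10700 m

h = P/(ρg) = 2790 atm / (2700 kg/m³ × 9.8 m/s²) = 2.827×10^8 Pa / 26460 Pa/m = 10684 m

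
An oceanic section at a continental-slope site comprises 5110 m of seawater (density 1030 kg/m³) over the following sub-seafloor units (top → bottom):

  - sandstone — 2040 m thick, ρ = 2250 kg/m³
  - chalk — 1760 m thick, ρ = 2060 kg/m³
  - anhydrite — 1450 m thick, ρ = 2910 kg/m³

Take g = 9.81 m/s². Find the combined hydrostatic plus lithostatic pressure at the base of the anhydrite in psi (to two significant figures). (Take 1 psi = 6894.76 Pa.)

seawater: 1030 kg/m³ × 9.81 m/s² × 5110 m = 5.163×10^7 Pa = 7489 psi
sandstone: 2250 kg/m³ × 9.81 m/s² × 2040 m = 4.503×10^7 Pa = 6531 psi
chalk: 2060 kg/m³ × 9.81 m/s² × 1760 m = 3.557×10^7 Pa = 5159 psi
anhydrite: 2910 kg/m³ × 9.81 m/s² × 1450 m = 4.139×10^7 Pa = 6004 psi
Total = 7489 + 6531 + 5159 + 6004 = 25182 psi

25000 psi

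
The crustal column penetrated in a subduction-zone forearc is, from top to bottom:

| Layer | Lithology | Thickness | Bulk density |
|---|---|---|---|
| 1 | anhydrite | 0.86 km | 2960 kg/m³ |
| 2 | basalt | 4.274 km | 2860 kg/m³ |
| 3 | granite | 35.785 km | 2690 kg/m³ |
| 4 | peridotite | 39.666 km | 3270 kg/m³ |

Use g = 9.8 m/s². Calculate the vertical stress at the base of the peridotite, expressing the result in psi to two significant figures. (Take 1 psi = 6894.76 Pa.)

anhydrite: 2960 kg/m³ × 9.8 m/s² × 860 m = 2.495×10^7 Pa = 3618 psi
basalt: 2860 kg/m³ × 9.8 m/s² × 4274 m = 1.198×10^8 Pa = 17374 psi
granite: 2690 kg/m³ × 9.8 m/s² × 35785 m = 9.434×10^8 Pa = 1.368×10^5 psi
peridotite: 3270 kg/m³ × 9.8 m/s² × 39666 m = 1.271×10^9 Pa = 1.844×10^5 psi
Total = 3618 + 17374 + 1.368×10^5 + 1.844×10^5 = 3.4218×10^5 psi

340000 psi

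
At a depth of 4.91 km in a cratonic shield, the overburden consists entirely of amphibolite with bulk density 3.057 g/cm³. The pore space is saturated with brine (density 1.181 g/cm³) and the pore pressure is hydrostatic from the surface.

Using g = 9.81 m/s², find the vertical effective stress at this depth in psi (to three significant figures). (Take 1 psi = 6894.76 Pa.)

Overburden (lithostatic) stress σ_v:
amphibolite: 3057 kg/m³ × 9.81 m/s² × 4910 m = 1.472×10^8 Pa = 147.2 MPa
Pore pressure P_p = 1181 kg/m³ × 9.81 m/s² × 4910 m = 5.689×10^7 Pa = 56.89 MPa
Effective stress σ' = σ_v − P_p = 147.2 − 56.89 = 90.361 MPa = 13106 psi

13100 psi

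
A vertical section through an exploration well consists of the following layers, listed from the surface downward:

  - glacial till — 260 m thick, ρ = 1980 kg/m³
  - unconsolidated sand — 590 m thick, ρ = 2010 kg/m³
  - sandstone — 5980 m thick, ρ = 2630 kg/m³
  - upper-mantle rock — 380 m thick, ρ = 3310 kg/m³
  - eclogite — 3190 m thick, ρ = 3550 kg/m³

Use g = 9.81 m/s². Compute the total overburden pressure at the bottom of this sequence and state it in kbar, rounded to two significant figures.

2.9 kbar

glacial till: 1980 kg/m³ × 9.81 m/s² × 260 m = 5.050×10^6 Pa = 0.05050 kbar
unconsolidated sand: 2010 kg/m³ × 9.81 m/s² × 590 m = 1.163×10^7 Pa = 0.1163 kbar
sandstone: 2630 kg/m³ × 9.81 m/s² × 5980 m = 1.543×10^8 Pa = 1.543 kbar
upper-mantle rock: 3310 kg/m³ × 9.81 m/s² × 380 m = 1.234×10^7 Pa = 0.1234 kbar
eclogite: 3550 kg/m³ × 9.81 m/s² × 3190 m = 1.111×10^8 Pa = 1.111 kbar
Total = 0.05050 + 0.1163 + 1.543 + 0.1234 + 1.111 = 2.9440 kbar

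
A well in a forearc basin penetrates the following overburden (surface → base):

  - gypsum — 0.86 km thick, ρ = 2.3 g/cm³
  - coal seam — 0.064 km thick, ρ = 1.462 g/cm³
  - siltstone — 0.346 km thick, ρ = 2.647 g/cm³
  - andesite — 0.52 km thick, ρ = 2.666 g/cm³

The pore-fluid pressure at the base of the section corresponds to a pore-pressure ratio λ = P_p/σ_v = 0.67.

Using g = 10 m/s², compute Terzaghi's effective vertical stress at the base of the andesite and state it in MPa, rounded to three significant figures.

14.4 MPa

Overburden (lithostatic) stress σ_v:
gypsum: 2300 kg/m³ × 10 m/s² × 860 m = 1.978×10^7 Pa = 19.78 MPa
coal seam: 1462 kg/m³ × 10 m/s² × 64 m = 9.357×10^5 Pa = 0.9357 MPa
siltstone: 2647 kg/m³ × 10 m/s² × 346 m = 9.159×10^6 Pa = 9.159 MPa
andesite: 2666 kg/m³ × 10 m/s² × 520 m = 1.386×10^7 Pa = 13.86 MPa
Total = 19.78 + 0.9357 + 9.159 + 13.86 = 43.738 MPa
Pore pressure P_p = λ·σ_v = 0.67 × 43.74 MPa = 29.30 MPa
Effective stress σ' = σ_v − P_p = 43.74 − 29.30 = 14.433 MPa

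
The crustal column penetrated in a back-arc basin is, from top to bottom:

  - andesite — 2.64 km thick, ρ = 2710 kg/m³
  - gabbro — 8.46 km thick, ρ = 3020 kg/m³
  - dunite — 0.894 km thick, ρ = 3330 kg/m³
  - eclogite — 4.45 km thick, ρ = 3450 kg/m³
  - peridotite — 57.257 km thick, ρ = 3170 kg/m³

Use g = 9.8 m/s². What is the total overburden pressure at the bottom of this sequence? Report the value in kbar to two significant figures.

andesite: 2710 kg/m³ × 9.8 m/s² × 2640 m = 7.011×10^7 Pa = 0.7011 kbar
gabbro: 3020 kg/m³ × 9.8 m/s² × 8460 m = 2.504×10^8 Pa = 2.504 kbar
dunite: 3330 kg/m³ × 9.8 m/s² × 894 m = 2.917×10^7 Pa = 0.2917 kbar
eclogite: 3450 kg/m³ × 9.8 m/s² × 4450 m = 1.505×10^8 Pa = 1.505 kbar
peridotite: 3170 kg/m³ × 9.8 m/s² × 57257 m = 1.779×10^9 Pa = 17.79 kbar
Total = 0.7011 + 2.504 + 0.2917 + 1.505 + 17.79 = 22.789 kbar

23 kbar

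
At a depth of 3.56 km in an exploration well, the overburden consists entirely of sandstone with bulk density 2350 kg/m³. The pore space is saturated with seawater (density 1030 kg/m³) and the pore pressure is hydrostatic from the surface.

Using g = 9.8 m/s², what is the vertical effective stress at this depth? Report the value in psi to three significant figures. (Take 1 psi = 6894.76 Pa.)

6680 psi

Overburden (lithostatic) stress σ_v:
sandstone: 2350 kg/m³ × 9.8 m/s² × 3560 m = 8.199×10^7 Pa = 81.99 MPa
Pore pressure P_p = 1030 kg/m³ × 9.8 m/s² × 3560 m = 3.593×10^7 Pa = 35.93 MPa
Effective stress σ' = σ_v − P_p = 81.99 − 35.93 = 46.052 MPa = 6679.3 psi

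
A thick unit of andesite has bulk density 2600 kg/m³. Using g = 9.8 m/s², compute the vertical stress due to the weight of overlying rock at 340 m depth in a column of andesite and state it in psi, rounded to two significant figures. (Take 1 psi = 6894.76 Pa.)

andesite: 2600 kg/m³ × 9.8 m/s² × 340 m = 8.663×10^6 Pa = 1256 psi

1300 psi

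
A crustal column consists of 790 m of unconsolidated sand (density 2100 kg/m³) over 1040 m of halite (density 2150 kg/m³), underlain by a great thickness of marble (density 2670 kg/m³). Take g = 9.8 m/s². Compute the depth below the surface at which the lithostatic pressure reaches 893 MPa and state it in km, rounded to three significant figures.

34.5 km

Pressure at base of upper layers: 2100×9.8×790 + 2150×9.8×1040 = 3.817×10^7 Pa = 38.17 MPa
Remaining pressure to be supplied by marble: 8.930×10^8 − 3.817×10^7 = 8.548×10^8 Pa
Additional depth in marble = 8.548×10^8 Pa / (2670 kg/m³ × 9.8 m/s²) = 32669 m
Total depth = 1830 m + 32669 m = 34499 m
= 34.499 km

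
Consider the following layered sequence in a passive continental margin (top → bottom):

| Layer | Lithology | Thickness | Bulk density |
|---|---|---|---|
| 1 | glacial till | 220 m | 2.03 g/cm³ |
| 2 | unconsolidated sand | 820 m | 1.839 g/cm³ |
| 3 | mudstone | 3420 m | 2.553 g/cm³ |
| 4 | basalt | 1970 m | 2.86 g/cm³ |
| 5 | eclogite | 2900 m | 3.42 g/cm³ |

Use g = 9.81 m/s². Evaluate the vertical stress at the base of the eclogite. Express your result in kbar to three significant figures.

glacial till: 2030 kg/m³ × 9.81 m/s² × 220 m = 4.381×10^6 Pa = 0.04381 kbar
unconsolidated sand: 1839 kg/m³ × 9.81 m/s² × 820 m = 1.479×10^7 Pa = 0.1479 kbar
mudstone: 2553 kg/m³ × 9.81 m/s² × 3420 m = 8.565×10^7 Pa = 0.8565 kbar
basalt: 2860 kg/m³ × 9.81 m/s² × 1970 m = 5.527×10^7 Pa = 0.5527 kbar
eclogite: 3420 kg/m³ × 9.81 m/s² × 2900 m = 9.730×10^7 Pa = 0.9730 kbar
Total = 0.04381 + 0.1479 + 0.8565 + 0.5527 + 0.9730 = 2.5740 kbar

2.57 kbar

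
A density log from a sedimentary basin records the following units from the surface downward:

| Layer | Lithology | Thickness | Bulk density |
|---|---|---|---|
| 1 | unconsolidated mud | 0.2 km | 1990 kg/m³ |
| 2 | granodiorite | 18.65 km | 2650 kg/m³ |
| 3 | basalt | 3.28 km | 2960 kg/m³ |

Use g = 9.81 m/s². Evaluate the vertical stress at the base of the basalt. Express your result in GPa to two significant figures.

0.58 GPa

unconsolidated mud: 1990 kg/m³ × 9.81 m/s² × 200 m = 3.904×10^6 Pa = 3.904×10^-3 GPa
granodiorite: 2650 kg/m³ × 9.81 m/s² × 18650 m = 4.848×10^8 Pa = 0.4848 GPa
basalt: 2960 kg/m³ × 9.81 m/s² × 3280 m = 9.524×10^7 Pa = 0.09524 GPa
Total = 3.904×10^-3 + 0.4848 + 0.09524 = 0.58398 GPa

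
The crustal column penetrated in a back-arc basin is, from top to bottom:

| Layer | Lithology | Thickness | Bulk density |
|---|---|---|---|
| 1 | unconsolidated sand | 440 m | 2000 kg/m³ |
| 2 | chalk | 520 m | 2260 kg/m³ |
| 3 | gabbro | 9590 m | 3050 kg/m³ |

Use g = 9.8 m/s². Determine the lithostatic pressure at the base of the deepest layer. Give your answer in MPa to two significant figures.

unconsolidated sand: 2000 kg/m³ × 9.8 m/s² × 440 m = 8.624×10^6 Pa = 8.624 MPa
chalk: 2260 kg/m³ × 9.8 m/s² × 520 m = 1.152×10^7 Pa = 11.52 MPa
gabbro: 3050 kg/m³ × 9.8 m/s² × 9590 m = 2.866×10^8 Pa = 286.6 MPa
Total = 8.624 + 11.52 + 286.6 = 306.79 MPa

310 MPa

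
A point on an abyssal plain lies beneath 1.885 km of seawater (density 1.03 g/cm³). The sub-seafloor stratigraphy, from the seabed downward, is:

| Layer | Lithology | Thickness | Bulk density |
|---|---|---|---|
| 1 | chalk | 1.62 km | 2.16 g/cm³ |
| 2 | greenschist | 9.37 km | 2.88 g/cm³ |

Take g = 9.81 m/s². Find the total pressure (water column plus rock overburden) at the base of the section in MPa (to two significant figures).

seawater: 1030 kg/m³ × 9.81 m/s² × 1885 m = 1.905×10^7 Pa = 19.05 MPa
chalk: 2160 kg/m³ × 9.81 m/s² × 1620 m = 3.433×10^7 Pa = 34.33 MPa
greenschist: 2880 kg/m³ × 9.81 m/s² × 9370 m = 2.647×10^8 Pa = 264.7 MPa
Total = 19.05 + 34.33 + 264.7 = 318.10 MPa

320 MPa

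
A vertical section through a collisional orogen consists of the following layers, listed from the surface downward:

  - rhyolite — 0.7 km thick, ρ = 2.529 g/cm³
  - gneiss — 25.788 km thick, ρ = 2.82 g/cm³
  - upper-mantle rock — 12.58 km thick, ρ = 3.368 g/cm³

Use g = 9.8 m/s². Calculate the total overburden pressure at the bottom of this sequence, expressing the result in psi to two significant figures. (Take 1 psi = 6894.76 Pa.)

170000 psi

rhyolite: 2529 kg/m³ × 9.8 m/s² × 700 m = 1.735×10^7 Pa = 2516 psi
gneiss: 2820 kg/m³ × 9.8 m/s² × 25788 m = 7.127×10^8 Pa = 1.034×10^5 psi
upper-mantle rock: 3368 kg/m³ × 9.8 m/s² × 12580 m = 4.152×10^8 Pa = 60223 psi
Total = 2516 + 1.034×10^5 + 60223 = 1.6610×10^5 psi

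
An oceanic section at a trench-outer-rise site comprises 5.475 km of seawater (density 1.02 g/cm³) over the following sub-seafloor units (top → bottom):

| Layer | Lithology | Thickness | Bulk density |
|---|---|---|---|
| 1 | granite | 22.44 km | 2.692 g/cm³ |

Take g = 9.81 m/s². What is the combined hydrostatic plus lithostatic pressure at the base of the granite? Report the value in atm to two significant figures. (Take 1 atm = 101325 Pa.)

6400 atm

seawater: 1020 kg/m³ × 9.81 m/s² × 5475 m = 5.478×10^7 Pa = 540.7 atm
granite: 2692 kg/m³ × 9.81 m/s² × 22440 m = 5.926×10^8 Pa = 5849 atm
Total = 540.7 + 5849 = 6389.3 atm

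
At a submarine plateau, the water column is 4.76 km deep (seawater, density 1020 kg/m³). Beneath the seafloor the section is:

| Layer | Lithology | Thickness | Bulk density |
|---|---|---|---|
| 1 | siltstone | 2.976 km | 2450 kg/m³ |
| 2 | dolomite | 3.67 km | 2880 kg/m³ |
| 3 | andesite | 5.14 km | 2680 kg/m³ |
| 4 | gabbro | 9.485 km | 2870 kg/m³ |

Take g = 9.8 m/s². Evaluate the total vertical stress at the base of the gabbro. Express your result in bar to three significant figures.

6240 bar

seawater: 1020 kg/m³ × 9.8 m/s² × 4760 m = 4.758×10^7 Pa = 475.8 bar
siltstone: 2450 kg/m³ × 9.8 m/s² × 2976 m = 7.145×10^7 Pa = 714.5 bar
dolomite: 2880 kg/m³ × 9.8 m/s² × 3670 m = 1.036×10^8 Pa = 1036 bar
andesite: 2680 kg/m³ × 9.8 m/s² × 5140 m = 1.350×10^8 Pa = 1350 bar
gabbro: 2870 kg/m³ × 9.8 m/s² × 9485 m = 2.668×10^8 Pa = 2668 bar
Total = 475.8 + 714.5 + 1036 + 1350 + 2668 = 6243.9 bar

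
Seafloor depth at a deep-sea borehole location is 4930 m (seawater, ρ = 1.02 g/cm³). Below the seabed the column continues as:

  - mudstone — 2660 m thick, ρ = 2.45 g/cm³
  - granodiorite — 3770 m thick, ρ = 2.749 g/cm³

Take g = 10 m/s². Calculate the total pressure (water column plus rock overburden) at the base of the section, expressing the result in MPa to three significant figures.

219 MPa

seawater: 1020 kg/m³ × 10 m/s² × 4930 m = 5.029×10^7 Pa = 50.29 MPa
mudstone: 2450 kg/m³ × 10 m/s² × 2660 m = 6.517×10^7 Pa = 65.17 MPa
granodiorite: 2749 kg/m³ × 10 m/s² × 3770 m = 1.036×10^8 Pa = 103.6 MPa
Total = 50.29 + 65.17 + 103.6 = 219.09 MPa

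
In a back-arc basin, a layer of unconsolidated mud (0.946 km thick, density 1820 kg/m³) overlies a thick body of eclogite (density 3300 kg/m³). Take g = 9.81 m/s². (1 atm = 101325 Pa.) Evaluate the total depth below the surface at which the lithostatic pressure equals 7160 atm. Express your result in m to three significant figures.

22800 m

Pressure at base of upper layers: 1820×9.81×946 = 1.689×10^7 Pa = 166.7 atm
Remaining pressure to be supplied by eclogite: 7.255×10^8 − 1.689×10^7 = 7.086×10^8 Pa
Additional depth in eclogite = 7.086×10^8 Pa / (3300 kg/m³ × 9.81 m/s²) = 21889 m
Total depth = 946 m + 21889 m = 22835 m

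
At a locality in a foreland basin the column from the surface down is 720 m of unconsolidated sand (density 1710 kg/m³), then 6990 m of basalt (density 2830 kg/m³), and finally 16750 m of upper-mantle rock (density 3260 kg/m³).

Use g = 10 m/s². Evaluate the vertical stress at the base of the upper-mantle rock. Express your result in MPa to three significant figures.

756 MPa

unconsolidated sand: 1710 kg/m³ × 10 m/s² × 720 m = 1.231×10^7 Pa = 12.31 MPa
basalt: 2830 kg/m³ × 10 m/s² × 6990 m = 1.978×10^8 Pa = 197.8 MPa
upper-mantle rock: 3260 kg/m³ × 10 m/s² × 16750 m = 5.460×10^8 Pa = 546.0 MPa
Total = 12.31 + 197.8 + 546.0 = 756.18 MPa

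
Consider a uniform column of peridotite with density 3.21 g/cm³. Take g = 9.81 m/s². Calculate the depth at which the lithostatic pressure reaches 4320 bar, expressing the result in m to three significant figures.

h = P/(ρg) = 4320 bar / (3210 kg/m³ × 9.81 m/s²) = 4.320×10^8 Pa / 31490 Pa/m = 13719 m

13700 m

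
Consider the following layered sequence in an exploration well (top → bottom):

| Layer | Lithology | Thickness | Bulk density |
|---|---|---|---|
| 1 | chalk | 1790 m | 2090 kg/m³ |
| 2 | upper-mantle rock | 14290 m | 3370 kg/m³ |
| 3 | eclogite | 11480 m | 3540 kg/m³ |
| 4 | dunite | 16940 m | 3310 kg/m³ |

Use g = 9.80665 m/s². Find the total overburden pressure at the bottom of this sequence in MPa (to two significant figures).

chalk: 2090 kg/m³ × 9.80665 m/s² × 1790 m = 3.669×10^7 Pa = 36.69 MPa
upper-mantle rock: 3370 kg/m³ × 9.80665 m/s² × 14290 m = 4.723×10^8 Pa = 472.3 MPa
eclogite: 3540 kg/m³ × 9.80665 m/s² × 11480 m = 3.985×10^8 Pa = 398.5 MPa
dunite: 3310 kg/m³ × 9.80665 m/s² × 16940 m = 5.499×10^8 Pa = 549.9 MPa
Total = 36.69 + 472.3 + 398.5 + 549.9 = 1457.4 MPa

1500 MPa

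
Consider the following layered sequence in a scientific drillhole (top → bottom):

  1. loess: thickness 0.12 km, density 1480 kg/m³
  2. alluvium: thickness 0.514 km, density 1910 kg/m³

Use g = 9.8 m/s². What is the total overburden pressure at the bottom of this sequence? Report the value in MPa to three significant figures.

11.4 MPa

loess: 1480 kg/m³ × 9.8 m/s² × 120 m = 1.740×10^6 Pa = 1.740 MPa
alluvium: 1910 kg/m³ × 9.8 m/s² × 514 m = 9.621×10^6 Pa = 9.621 MPa
Total = 1.740 + 9.621 = 11.362 MPa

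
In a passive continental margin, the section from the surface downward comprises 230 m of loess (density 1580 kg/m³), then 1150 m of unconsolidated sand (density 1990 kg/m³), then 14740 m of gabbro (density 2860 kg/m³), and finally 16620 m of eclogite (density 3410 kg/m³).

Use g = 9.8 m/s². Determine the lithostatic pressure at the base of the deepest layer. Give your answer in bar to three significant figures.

9950 bar

loess: 1580 kg/m³ × 9.8 m/s² × 230 m = 3.561×10^6 Pa = 35.61 bar
unconsolidated sand: 1990 kg/m³ × 9.8 m/s² × 1150 m = 2.243×10^7 Pa = 224.3 bar
gabbro: 2860 kg/m³ × 9.8 m/s² × 14740 m = 4.131×10^8 Pa = 4131 bar
eclogite: 3410 kg/m³ × 9.8 m/s² × 16620 m = 5.554×10^8 Pa = 5554 bar
Total = 35.61 + 224.3 + 4131 + 5554 = 9945.3 bar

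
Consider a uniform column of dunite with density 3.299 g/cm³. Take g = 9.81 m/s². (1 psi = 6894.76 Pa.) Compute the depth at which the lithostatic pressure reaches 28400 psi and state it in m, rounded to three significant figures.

6050 m

h = P/(ρg) = 28400 psi / (3299 kg/m³ × 9.81 m/s²) = 1.958×10^8 Pa / 32363 Pa/m = 6050.4 m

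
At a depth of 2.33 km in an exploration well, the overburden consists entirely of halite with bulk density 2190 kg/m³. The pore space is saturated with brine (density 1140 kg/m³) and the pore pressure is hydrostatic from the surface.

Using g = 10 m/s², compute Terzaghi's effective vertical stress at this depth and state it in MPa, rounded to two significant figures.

24 MPa

Overburden (lithostatic) stress σ_v:
halite: 2190 kg/m³ × 10 m/s² × 2330 m = 5.103×10^7 Pa = 51.03 MPa
Pore pressure P_p = 1140 kg/m³ × 10 m/s² × 2330 m = 2.656×10^7 Pa = 26.56 MPa
Effective stress σ' = σ_v − P_p = 51.03 − 26.56 = 24.465 MPa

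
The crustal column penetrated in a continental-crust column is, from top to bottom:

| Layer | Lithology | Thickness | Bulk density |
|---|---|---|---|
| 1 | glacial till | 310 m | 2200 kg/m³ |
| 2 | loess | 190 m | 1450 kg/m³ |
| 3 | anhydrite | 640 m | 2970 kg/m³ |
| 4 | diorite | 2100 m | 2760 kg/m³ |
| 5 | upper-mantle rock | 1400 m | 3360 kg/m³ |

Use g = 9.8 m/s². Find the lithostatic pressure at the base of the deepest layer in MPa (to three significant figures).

131 MPa

glacial till: 2200 kg/m³ × 9.8 m/s² × 310 m = 6.684×10^6 Pa = 6.684 MPa
loess: 1450 kg/m³ × 9.8 m/s² × 190 m = 2.700×10^6 Pa = 2.700 MPa
anhydrite: 2970 kg/m³ × 9.8 m/s² × 640 m = 1.863×10^7 Pa = 18.63 MPa
diorite: 2760 kg/m³ × 9.8 m/s² × 2100 m = 5.680×10^7 Pa = 56.80 MPa
upper-mantle rock: 3360 kg/m³ × 9.8 m/s² × 1400 m = 4.610×10^7 Pa = 46.10 MPa
Total = 6.684 + 2.700 + 18.63 + 56.80 + 46.10 = 130.91 MPa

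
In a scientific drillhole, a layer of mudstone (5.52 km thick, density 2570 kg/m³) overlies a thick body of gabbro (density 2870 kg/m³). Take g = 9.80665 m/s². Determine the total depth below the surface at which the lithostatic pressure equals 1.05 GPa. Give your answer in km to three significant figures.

Pressure at base of upper layers: 2570×9.80665×5520 = 1.391×10^8 Pa = 0.1391 GPa
Remaining pressure to be supplied by gabbro: 1.050×10^9 − 1.391×10^8 = 9.109×10^8 Pa
Additional depth in gabbro = 9.109×10^8 Pa / (2870 kg/m³ × 9.80665 m/s²) = 32364 m
Total depth = 5520 m + 32364 m = 37884 m
= 37.884 km

37.9 km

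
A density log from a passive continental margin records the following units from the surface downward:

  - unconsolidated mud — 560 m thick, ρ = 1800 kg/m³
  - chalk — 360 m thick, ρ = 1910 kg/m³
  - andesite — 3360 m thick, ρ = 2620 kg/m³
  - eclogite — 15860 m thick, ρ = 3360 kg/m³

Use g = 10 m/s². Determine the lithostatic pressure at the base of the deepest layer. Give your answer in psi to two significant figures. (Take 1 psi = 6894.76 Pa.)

unconsolidated mud: 1800 kg/m³ × 10 m/s² × 560 m = 1.008×10^7 Pa = 1462 psi
chalk: 1910 kg/m³ × 10 m/s² × 360 m = 6.876×10^6 Pa = 997.3 psi
andesite: 2620 kg/m³ × 10 m/s² × 3360 m = 8.803×10^7 Pa = 12768 psi
eclogite: 3360 kg/m³ × 10 m/s² × 15860 m = 5.329×10^8 Pa = 77290 psi
Total = 1462 + 997.3 + 12768 + 77290 = 92517 psi

93000 psi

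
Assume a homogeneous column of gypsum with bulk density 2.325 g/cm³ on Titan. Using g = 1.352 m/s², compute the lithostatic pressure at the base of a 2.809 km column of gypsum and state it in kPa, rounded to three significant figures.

gypsum: 2325 kg/m³ × 1.352 m/s² × 2809 m = 8.830×10^6 Pa = 8830 kPa

8830 kPa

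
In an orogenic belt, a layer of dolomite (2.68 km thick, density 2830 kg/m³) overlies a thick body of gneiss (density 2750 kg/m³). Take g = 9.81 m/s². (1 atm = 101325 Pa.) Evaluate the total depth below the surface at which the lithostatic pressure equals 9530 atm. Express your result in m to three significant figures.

35700 m

Pressure at base of upper layers: 2830×9.81×2680 = 7.440×10^7 Pa = 734.3 atm
Remaining pressure to be supplied by gneiss: 9.656×10^8 − 7.440×10^7 = 8.912×10^8 Pa
Additional depth in gneiss = 8.912×10^8 Pa / (2750 kg/m³ × 9.81 m/s²) = 33036 m
Total depth = 2680 m + 33036 m = 35716 m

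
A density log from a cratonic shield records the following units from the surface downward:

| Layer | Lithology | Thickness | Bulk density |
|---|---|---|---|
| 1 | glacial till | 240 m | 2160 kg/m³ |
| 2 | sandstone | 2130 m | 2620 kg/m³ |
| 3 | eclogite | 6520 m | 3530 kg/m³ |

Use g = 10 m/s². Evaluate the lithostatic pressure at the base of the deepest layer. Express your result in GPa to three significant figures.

0.291 GPa

glacial till: 2160 kg/m³ × 10 m/s² × 240 m = 5.184×10^6 Pa = 5.184×10^-3 GPa
sandstone: 2620 kg/m³ × 10 m/s² × 2130 m = 5.581×10^7 Pa = 0.05581 GPa
eclogite: 3530 kg/m³ × 10 m/s² × 6520 m = 2.302×10^8 Pa = 0.2302 GPa
Total = 5.184×10^-3 + 0.05581 + 0.2302 = 0.29115 GPa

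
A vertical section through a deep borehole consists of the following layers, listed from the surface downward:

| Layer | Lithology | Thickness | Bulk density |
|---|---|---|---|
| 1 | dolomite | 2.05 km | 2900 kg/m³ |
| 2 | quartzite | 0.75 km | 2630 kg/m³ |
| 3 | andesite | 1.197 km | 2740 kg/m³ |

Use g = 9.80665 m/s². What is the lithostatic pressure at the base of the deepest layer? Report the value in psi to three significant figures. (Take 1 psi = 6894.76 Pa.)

15900 psi

dolomite: 2900 kg/m³ × 9.80665 m/s² × 2050 m = 5.830×10^7 Pa = 8456 psi
quartzite: 2630 kg/m³ × 9.80665 m/s² × 750 m = 1.934×10^7 Pa = 2806 psi
andesite: 2740 kg/m³ × 9.80665 m/s² × 1197 m = 3.216×10^7 Pa = 4665 psi
Total = 8456 + 2806 + 4665 = 15926 psi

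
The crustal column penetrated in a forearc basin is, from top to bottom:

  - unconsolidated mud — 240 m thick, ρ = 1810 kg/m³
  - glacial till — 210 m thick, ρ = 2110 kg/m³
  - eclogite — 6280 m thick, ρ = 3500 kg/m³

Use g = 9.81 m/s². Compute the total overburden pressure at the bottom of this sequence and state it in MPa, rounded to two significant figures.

220 MPa

unconsolidated mud: 1810 kg/m³ × 9.81 m/s² × 240 m = 4.261×10^6 Pa = 4.261 MPa
glacial till: 2110 kg/m³ × 9.81 m/s² × 210 m = 4.347×10^6 Pa = 4.347 MPa
eclogite: 3500 kg/m³ × 9.81 m/s² × 6280 m = 2.156×10^8 Pa = 215.6 MPa
Total = 4.261 + 4.347 + 215.6 = 224.23 MPa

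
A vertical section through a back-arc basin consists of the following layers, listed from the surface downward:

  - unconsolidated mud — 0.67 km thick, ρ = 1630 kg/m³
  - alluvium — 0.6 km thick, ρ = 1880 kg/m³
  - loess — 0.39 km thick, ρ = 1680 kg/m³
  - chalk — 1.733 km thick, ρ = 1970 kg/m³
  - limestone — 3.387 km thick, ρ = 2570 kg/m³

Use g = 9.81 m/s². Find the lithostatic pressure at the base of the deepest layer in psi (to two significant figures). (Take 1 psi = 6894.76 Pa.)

21000 psi

unconsolidated mud: 1630 kg/m³ × 9.81 m/s² × 670 m = 1.071×10^7 Pa = 1554 psi
alluvium: 1880 kg/m³ × 9.81 m/s² × 600 m = 1.107×10^7 Pa = 1605 psi
loess: 1680 kg/m³ × 9.81 m/s² × 390 m = 6.428×10^6 Pa = 932.2 psi
chalk: 1970 kg/m³ × 9.81 m/s² × 1733 m = 3.349×10^7 Pa = 4858 psi
limestone: 2570 kg/m³ × 9.81 m/s² × 3387 m = 8.539×10^7 Pa = 12385 psi
Total = 1554 + 1605 + 932.2 + 4858 + 12385 = 21334 psi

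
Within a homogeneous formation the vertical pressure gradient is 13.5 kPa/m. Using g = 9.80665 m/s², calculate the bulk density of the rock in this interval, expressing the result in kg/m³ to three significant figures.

1380 kg/m³

ρ = (dP/dz)/g = 13.5 kPa/m / 9.80665 m/s² = 13500 Pa/m / 9.80665 m/s² = 1376.6 kg/m³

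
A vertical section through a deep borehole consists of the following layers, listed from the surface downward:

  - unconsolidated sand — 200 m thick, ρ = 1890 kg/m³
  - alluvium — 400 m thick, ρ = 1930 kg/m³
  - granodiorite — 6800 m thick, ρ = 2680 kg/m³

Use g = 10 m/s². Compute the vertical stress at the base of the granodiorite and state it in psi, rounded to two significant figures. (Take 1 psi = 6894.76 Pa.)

unconsolidated sand: 1890 kg/m³ × 10 m/s² × 200 m = 3.780×10^6 Pa = 548.2 psi
alluvium: 1930 kg/m³ × 10 m/s² × 400 m = 7.720×10^6 Pa = 1120 psi
granodiorite: 2680 kg/m³ × 10 m/s² × 6800 m = 1.822×10^8 Pa = 26432 psi
Total = 548.2 + 1120 + 26432 = 28100 psi

28000 psi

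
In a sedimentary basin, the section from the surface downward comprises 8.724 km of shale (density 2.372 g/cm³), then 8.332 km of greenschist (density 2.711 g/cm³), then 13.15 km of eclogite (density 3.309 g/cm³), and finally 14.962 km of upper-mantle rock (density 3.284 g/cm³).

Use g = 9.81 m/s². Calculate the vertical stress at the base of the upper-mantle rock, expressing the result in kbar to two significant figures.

shale: 2372 kg/m³ × 9.81 m/s² × 8724 m = 2.030×10^8 Pa = 2.030 kbar
greenschist: 2711 kg/m³ × 9.81 m/s² × 8332 m = 2.216×10^8 Pa = 2.216 kbar
eclogite: 3309 kg/m³ × 9.81 m/s² × 13150 m = 4.269×10^8 Pa = 4.269 kbar
upper-mantle rock: 3284 kg/m³ × 9.81 m/s² × 14962 m = 4.820×10^8 Pa = 4.820 kbar
Total = 2.030 + 2.216 + 4.269 + 4.820 = 13.335 kbar

13 kbar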